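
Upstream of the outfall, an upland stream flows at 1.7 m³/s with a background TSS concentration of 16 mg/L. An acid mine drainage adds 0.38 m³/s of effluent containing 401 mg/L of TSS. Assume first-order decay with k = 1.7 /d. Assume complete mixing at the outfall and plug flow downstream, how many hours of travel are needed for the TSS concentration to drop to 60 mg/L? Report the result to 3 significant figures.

Mass balance: C = (1.700·16.00 + 0.3800·401.0) / 2.080 = 179.6/2.080 = 86.34 mg/L.
86.34·exp(−k·t) = 60 → t = ln(86.34/60)/k = 18500 s = 5.138 h.

5.14 h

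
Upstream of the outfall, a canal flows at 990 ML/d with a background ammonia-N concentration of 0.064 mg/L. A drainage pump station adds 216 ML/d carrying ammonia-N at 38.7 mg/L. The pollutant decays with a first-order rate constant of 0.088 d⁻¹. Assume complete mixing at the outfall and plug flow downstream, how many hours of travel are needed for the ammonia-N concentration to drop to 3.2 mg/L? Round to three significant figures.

Conservation of mass: C = (990.0·0.06400 + 216.0·38.70) / 1206 = 8423/1206 = 6.984 mg/L.
6.984·exp(−k·t) = 3.2 → t = ln(6.984/3.2)/k = 766300 s = 212.9 h.

213 h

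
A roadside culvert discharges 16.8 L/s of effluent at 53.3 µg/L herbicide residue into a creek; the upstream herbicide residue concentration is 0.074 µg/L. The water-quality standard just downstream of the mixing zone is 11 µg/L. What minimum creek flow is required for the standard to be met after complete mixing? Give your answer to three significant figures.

65.0 L/s

Set C_mix = 11: (Q·0.07400 + 16.80·53.30) / (Q + 16.80) = 11
→ Q = 16.80·(53.30 − 11)/(11 − 0.07400) = 65.04 L/s.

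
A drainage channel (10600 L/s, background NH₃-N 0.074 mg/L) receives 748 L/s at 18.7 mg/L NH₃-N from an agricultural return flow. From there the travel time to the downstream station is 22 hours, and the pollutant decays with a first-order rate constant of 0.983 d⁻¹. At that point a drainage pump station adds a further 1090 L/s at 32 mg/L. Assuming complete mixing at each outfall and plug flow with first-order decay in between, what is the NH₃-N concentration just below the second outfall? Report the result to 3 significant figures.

After mixing, C = (10600·0.07400 + 748.0·18.70) / 11350 = 14770/11350 = 1.302 mg/L; combined flow 11350 L/s.
First-order decay: C = 1.302·exp(−k·t) = 1.302·0.4061 = 0.5287 mg/L.
At the second outfall, C = (11350·0.5287 + 1090·32.00) / (11350 + 1090) = 3.287 mg/L.

3.29 mg/L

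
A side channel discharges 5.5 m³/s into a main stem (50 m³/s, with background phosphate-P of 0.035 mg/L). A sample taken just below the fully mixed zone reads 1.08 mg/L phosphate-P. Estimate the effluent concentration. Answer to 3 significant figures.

10.6 mg/L

Mass balance: 50.00·0.03500 + 5.500·Cₑ = 55.50·1.080
→ Cₑ = (55.50·1.080 − 50.00·0.03500) / 5.500 = 10.58 mg/L.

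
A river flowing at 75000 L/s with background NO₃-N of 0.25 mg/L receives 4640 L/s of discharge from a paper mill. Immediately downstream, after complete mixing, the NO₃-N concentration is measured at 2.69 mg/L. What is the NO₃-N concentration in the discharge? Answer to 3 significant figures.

Mass balance: 75000·0.2500 + 4640·Cₑ = 79640·2.690
→ Cₑ = (79640·2.690 − 75000·0.2500) / 4640 = 42.13 mg/L.

42.1 mg/L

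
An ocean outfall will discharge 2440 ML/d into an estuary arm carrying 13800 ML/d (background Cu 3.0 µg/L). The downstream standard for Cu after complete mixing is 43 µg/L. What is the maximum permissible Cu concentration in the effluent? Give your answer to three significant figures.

269 µg/L

At the limit, (Qr·Cr + Qe·Cₑ)/(Qr + Qe) = 43:
Cₑ = (16240·43 − 13800·3.000) / 2440 = 269.2 µg/L.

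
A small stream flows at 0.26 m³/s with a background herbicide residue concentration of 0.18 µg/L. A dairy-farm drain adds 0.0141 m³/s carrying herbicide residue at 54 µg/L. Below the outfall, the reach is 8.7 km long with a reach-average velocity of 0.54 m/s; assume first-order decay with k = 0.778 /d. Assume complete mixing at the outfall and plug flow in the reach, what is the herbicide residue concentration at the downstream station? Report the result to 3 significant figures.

2.55 µg/L

Flow-weighted average: C = (0.2600·0.1800 + 0.01410·54.00) / 0.2741 = 0.8082/0.2741 = 2.949 µg/L.
Travel time t = 8.7·1000 / 0.54 = 16110 s = 4.475 h.
After decay, C = 2.949 × e^(−kt) = 2.949 × 0.8650 = 2.550 µg/L.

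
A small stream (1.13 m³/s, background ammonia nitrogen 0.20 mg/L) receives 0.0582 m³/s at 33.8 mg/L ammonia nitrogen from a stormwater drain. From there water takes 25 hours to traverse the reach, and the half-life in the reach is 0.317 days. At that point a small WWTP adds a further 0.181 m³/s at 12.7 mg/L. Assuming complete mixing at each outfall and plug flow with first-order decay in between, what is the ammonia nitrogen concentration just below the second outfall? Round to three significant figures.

Mass balance: C = (1.130·0.2000 + 0.05820·33.80) / 1.188 = 2.193/1.188 = 1.846 mg/L; combined flow 1.188 m³/s.
Half-life 0.317 d → k = ln 2 / 0.317 = 2.187 d⁻¹.
First-order decay: C = 1.846·exp(−k·t) = 1.846·0.1025 = 0.1892 mg/L.
At the second outfall, C = (1.188·0.1892 + 0.1810·12.70) / (1.188 + 0.1810) = 1.843 mg/L.

1.84 mg/L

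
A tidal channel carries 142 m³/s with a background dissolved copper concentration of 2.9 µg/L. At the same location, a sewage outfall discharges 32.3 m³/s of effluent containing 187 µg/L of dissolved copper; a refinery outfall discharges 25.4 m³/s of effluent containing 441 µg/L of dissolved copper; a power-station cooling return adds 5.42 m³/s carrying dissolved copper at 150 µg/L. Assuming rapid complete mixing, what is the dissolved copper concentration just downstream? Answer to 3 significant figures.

90.0 µg/L

Mass balance: C = (142.0·2.900 + 32.30·187.0 + 25.40·441.0 + 5.420·150.0) / 205.1 = 18470/205.1 = 90.03 µg/L.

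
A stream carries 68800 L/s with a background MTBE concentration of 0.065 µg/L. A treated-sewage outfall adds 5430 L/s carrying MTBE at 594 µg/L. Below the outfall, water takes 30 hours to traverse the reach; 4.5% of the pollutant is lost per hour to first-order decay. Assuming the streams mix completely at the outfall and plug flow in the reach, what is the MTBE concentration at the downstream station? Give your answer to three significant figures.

Conservation of mass: C = (68800·0.06500 + 5430·594.0) / 74230 = 3230000/74230 = 43.51 µg/L.
4.5%/h lost → k = −ln(1 − 0.045) = 0.04604 h⁻¹.
First-order decay: C = 43.51·exp(−k·t) = 43.51·0.2512 = 10.93 µg/L.

10.9 µg/L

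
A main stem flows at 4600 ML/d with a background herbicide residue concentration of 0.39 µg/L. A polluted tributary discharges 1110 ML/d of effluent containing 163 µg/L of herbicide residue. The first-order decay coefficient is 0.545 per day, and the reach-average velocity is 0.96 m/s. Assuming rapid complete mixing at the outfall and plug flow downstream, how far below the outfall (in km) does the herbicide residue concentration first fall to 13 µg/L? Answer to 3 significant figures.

137 km

Mixed concentration C = ΣQC/ΣQ = (4600·0.3900 + 1110·163.0) / 5710 = 182700/5710 = 32.00 µg/L.
Set 32.00·exp(−k·t) = 13 → t = ln(32.00/13)/k = 142800 s = 39.67 h.
Distance = v·t = 0.96·142800 = 137100 m = 137.1 km.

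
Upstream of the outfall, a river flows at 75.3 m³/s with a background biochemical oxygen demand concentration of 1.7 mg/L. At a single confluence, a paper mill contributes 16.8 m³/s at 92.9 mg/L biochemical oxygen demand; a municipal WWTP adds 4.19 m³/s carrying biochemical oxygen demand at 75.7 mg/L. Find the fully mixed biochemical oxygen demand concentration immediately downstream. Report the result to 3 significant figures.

20.8 mg/L

Flow-weighted average: C = (75.30·1.700 + 16.80·92.90 + 4.190·75.70) / 96.29 = 2006/96.29 = 20.83 mg/L.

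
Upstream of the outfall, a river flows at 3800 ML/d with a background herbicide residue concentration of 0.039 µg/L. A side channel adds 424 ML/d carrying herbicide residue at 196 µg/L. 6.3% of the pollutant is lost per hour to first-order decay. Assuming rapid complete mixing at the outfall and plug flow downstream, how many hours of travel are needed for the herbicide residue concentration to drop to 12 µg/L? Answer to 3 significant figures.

7.63 h

After mixing, C = (3800·0.03900 + 424.0·196.0) / 4224 = 83250/4224 = 19.71 µg/L.
6.3%/h lost → k = −ln(1 − 0.063) = 0.06507 h⁻¹.
19.71·exp(−k·t) = 12 → t = ln(19.71/12)/k = 27450 s = 7.625 h.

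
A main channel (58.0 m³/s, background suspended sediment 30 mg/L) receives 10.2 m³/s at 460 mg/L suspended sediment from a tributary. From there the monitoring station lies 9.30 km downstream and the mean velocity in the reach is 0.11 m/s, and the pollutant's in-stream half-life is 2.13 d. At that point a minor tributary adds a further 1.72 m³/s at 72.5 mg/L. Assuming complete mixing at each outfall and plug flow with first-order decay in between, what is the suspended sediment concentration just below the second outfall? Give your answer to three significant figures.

Mixed concentration C = ΣQC/ΣQ = (58.00·30.00 + 10.20·460.0) / 68.20 = 6432/68.20 = 94.31 mg/L; combined flow 68.20 m³/s.
Travel time t = 9.30·1000 / 0.11 = 84550 s = 23.48 h.
Half-life 2.13 d → k = ln 2 / 2.13 = 0.3254 d⁻¹.
Applying C = C₀e^(−kt): 94.31 × 0.7273 = 68.59 mg/L.
Second outfall: C = (68.20·68.59 + 1.720·72.50)/69.92 = 68.69 mg/L.

68.7 mg/L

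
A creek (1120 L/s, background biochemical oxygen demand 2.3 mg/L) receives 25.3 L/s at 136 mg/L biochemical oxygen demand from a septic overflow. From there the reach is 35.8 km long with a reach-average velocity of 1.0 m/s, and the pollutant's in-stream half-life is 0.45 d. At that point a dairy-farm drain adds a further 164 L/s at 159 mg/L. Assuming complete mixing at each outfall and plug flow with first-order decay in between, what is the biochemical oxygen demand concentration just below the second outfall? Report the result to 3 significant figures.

22.3 mg/L

Mixed concentration C = ΣQC/ΣQ = (1120·2.300 + 25.30·136.0) / 1145 = 6017/1145 = 5.253 mg/L; combined flow 1145 L/s.
Travel time t = 35.8·1000 / 1.0 = 35800 s = 9.944 h.
Half-life 0.45 d → k = ln 2 / 0.45 = 1.540 d⁻¹.
After decay, C = 5.253 × e^(−kt) = 5.253 × 0.5282 = 2.775 mg/L.
Second outfall: C = (1145·2.775 + 164.0·159.0)/1309 = 22.34 mg/L.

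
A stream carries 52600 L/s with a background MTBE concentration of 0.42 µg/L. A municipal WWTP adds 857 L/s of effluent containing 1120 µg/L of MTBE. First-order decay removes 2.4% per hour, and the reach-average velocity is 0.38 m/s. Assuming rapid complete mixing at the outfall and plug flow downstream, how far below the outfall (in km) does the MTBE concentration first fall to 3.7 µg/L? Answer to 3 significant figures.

Flow-weighted average: C = (52600·0.4200 + 857.0·1120) / 53460 = 981900/53460 = 18.37 µg/L.
2.4%/h lost → k = −ln(1 − 0.024) = 0.02429 h⁻¹.
Set 18.37·exp(−k·t) = 3.7 → t = ln(18.37/3.7)/k = 237500 s = 65.96 h.
Distance = v·t = 0.38·237500 = 90230 m = 90.23 km.

90.2 km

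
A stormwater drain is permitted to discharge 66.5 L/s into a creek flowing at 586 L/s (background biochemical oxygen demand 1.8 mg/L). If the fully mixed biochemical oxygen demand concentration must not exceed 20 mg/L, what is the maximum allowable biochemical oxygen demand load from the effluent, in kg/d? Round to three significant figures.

Mass balance at the limit: 586.0·1.800 + 66.50·Cₑ = 652.5·20 → Cₑ = 180.4 mg/L.
66.50 L/s = 0.06650 m³/s. Load = 0.06650 m³/s × 180.4 g/m³ × 86 400 s/d = 1036 kg/d.

1040 kg/d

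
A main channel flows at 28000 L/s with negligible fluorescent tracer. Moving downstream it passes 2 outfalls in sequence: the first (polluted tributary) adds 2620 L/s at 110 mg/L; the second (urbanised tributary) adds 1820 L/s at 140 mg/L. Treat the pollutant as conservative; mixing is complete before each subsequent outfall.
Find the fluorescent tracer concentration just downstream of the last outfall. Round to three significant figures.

16.7 mg/L

After outfall 1: Q = 28000 + 2620 = 30620 L/s; C = (28000·0 + 2620·110.0)/30620 = 9.412 mg/L.
After outfall 2: Q = 30620 + 1820 = 32440 L/s; C = (30620·9.412 + 1820·140.0)/32440 = 16.74 mg/L.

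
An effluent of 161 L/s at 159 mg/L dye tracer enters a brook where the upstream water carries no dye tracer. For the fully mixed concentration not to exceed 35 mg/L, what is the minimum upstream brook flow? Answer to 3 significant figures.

570 L/s

Set C_mix = 35: (Q·0 + 161.0·159.0) / (Q + 161.0) = 35
→ Q = 161.0·(159.0 − 35)/(35 − 0) = 570.4 L/s.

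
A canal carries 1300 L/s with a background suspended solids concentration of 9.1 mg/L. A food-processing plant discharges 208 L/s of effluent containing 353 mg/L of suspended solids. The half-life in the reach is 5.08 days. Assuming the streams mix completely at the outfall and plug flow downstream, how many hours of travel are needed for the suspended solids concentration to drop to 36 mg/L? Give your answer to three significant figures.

79.4 h

Flow-weighted average: C = (1300·9.100 + 208.0·353.0) / 1508 = 85250/1508 = 56.53 mg/L.
Half-life 5.08 d → k = ln 2 / 5.08 = 0.1364 d⁻¹.
56.53·exp(−k·t) = 36 → t = ln(56.53/36)/k = 285800 s = 79.39 h.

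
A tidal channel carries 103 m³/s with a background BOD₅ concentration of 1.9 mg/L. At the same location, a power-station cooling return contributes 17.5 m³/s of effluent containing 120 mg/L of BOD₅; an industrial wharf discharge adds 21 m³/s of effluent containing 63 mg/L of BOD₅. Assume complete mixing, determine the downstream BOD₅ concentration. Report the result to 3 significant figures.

After mixing, C = (103.0·1.900 + 17.50·120.0 + 21.00·63.00) / 141.5 = 3619/141.5 = 25.57 mg/L.

25.6 mg/L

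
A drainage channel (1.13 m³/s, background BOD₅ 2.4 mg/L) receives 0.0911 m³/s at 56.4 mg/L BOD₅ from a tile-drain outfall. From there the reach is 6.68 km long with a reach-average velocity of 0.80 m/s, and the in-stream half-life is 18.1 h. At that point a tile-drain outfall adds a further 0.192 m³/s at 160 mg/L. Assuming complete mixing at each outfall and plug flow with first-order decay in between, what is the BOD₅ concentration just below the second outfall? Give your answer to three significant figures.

26.8 mg/L

Mass balance: C = (1.130·2.400 + 0.09110·56.40) / 1.221 = 7.850/1.221 = 6.429 mg/L; combined flow 1.221 m³/s.
Travel time t = 6.68·1000 / 0.80 = 8350 s = 2.319 h.
Half-life 18.1 h → k = ln 2 / 18.1 = 0.03830 h⁻¹ = 0.9191 d⁻¹.
Applying C = C₀e^(−kt): 6.429 × 0.9150 = 5.882 mg/L.
Second outfall: C = (1.221·5.882 + 0.1920·160.0)/1.413 = 26.82 mg/L.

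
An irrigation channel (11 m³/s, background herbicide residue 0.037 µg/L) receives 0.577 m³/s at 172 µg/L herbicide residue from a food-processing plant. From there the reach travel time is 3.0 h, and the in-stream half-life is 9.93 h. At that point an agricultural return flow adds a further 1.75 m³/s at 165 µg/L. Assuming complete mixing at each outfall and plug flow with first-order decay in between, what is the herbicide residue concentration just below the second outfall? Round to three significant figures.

27.7 µg/L

Conservation of mass: C = (11.00·0.03700 + 0.5770·172.0) / 11.58 = 99.65/11.58 = 8.608 µg/L; combined flow 11.58 m³/s.
Half-life 9.93 h → k = ln 2 / 9.93 = 0.06980 h⁻¹ = 1.675 d⁻¹.
First-order decay: C = 8.608·exp(−k·t) = 8.608·0.8111 = 6.981 µg/L.
At the second outfall, C = (11.58·6.981 + 1.750·165.0) / (11.58 + 1.750) = 27.73 µg/L.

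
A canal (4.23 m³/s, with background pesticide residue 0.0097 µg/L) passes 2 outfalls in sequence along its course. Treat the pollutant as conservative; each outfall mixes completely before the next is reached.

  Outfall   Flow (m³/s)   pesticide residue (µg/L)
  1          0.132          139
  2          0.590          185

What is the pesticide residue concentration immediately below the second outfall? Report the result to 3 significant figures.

25.8 µg/L

Outfall 1: combined Q = 4.362 m³/s; C = (4.230·0.009700 + 0.1320·139.0)/4.362 = 4.216 µg/L.
Outfall 2: combined Q = 4.952 m³/s; C = (4.362·4.216 + 0.5900·185.0)/4.952 = 25.76 µg/L.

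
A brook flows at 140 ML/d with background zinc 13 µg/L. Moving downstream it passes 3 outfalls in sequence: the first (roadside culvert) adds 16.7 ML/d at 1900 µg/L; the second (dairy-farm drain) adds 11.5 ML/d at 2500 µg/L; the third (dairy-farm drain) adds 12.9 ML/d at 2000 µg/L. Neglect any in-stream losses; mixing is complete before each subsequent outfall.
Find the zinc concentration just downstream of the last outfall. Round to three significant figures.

After outfall 1: Q = 140.0 + 16.70 = 156.7 ML/d; C = (140.0·13.00 + 16.70·1900)/156.7 = 214.1 µg/L.
After outfall 2: Q = 156.7 + 11.50 = 168.2 ML/d; C = (156.7·214.1 + 11.50·2500)/168.2 = 370.4 µg/L.
After outfall 3: Q = 168.2 + 12.90 = 181.1 ML/d; C = (168.2·370.4 + 12.90·2000)/181.1 = 486.5 µg/L.

486 µg/L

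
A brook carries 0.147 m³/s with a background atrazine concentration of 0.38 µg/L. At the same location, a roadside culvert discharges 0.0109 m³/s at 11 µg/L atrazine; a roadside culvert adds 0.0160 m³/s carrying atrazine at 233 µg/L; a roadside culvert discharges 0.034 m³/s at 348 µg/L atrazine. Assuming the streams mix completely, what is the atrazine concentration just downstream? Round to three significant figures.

75.7 µg/L

After mixing, C = (0.1470·0.3800 + 0.01090·11.00 + 0.01600·233.0 + 0.03400·348.0) / 0.2079 = 15.74/0.2079 = 75.69 µg/L.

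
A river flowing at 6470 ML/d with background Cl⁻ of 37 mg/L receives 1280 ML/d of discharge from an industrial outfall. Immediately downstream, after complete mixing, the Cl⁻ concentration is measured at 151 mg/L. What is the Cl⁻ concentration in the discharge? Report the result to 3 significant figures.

Mass balance: 6470·37.00 + 1280·Cₑ = 7750·151.0
→ Cₑ = (7750·151.0 − 6470·37.00) / 1280 = 727.2 mg/L.

727 mg/L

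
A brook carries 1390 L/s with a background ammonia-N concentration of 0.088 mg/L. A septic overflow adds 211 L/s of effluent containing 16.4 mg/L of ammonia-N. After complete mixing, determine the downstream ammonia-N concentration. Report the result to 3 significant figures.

2.24 mg/L

After mixing, C = (1390·0.08800 + 211.0·16.40) / 1601 = 3583/1601 = 2.238 mg/L.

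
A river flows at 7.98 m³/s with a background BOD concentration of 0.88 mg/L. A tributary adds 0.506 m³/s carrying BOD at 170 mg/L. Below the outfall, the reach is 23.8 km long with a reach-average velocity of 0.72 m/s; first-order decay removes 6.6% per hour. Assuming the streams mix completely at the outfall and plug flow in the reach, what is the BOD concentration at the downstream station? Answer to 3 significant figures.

5.86 mg/L

Conservation of mass: C = (7.980·0.8800 + 0.5060·170.0) / 8.486 = 93.04/8.486 = 10.96 mg/L.
Travel time t = 23.8·1000 / 0.72 = 33060 s = 9.182 h.
6.6%/h lost → k = −ln(1 − 0.066) = 0.06828 h⁻¹.
First-order decay: C = 10.96·exp(−k·t) = 10.96·0.5342 = 5.857 mg/L.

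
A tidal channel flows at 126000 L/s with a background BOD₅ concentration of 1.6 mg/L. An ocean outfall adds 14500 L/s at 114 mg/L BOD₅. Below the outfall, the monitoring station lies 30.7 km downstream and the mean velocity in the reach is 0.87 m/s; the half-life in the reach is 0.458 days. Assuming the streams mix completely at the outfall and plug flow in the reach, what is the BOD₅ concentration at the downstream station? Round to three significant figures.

Mass balance: C = (126000·1.600 + 14500·114.0) / 140500 = 1855000/140500 = 13.20 mg/L.
Travel time t = 30.7·1000 / 0.87 = 35290 s = 9.802 h.
Half-life 0.458 d → k = ln 2 / 0.458 = 1.513 d⁻¹.
After decay, C = 13.20 × e^(−kt) = 13.20 × 0.5390 = 7.114 mg/L.

7.11 mg/L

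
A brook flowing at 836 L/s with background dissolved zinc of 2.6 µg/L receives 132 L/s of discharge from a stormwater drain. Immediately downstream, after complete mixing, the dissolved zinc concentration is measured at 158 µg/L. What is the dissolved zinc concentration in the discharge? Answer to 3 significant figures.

1140 µg/L

Mass balance: 836.0·2.600 + 132.0·Cₑ = 968.0·158.0
→ Cₑ = (968.0·158.0 − 836.0·2.600) / 132.0 = 1142 µg/L.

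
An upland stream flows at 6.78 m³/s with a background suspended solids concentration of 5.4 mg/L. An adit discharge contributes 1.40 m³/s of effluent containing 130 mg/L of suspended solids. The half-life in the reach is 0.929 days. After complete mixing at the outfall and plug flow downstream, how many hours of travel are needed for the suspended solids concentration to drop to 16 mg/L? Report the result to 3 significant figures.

Flow-weighted average: C = (6.780·5.400 + 1.400·130.0) / 8.180 = 218.6/8.180 = 26.73 mg/L.
Half-life 0.929 d → k = ln 2 / 0.929 = 0.7461 d⁻¹.
26.73·exp(−k·t) = 16 → t = ln(26.73/16)/k = 59410 s = 16.50 h.

16.5 h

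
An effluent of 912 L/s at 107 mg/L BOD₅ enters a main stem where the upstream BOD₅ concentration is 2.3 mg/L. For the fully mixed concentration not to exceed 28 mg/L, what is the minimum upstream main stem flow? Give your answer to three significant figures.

2800 L/s

Set C_mix = 28: (Q·2.300 + 912.0·107.0) / (Q + 912.0) = 28
→ Q = 912.0·(107.0 − 28)/(28 − 2.300) = 2803 L/s.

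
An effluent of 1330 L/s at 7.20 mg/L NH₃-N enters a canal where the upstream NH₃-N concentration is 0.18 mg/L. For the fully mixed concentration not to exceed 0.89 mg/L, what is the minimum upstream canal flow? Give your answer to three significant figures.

Set C_mix = 0.89: (Q·0.1800 + 1330·7.200) / (Q + 1330) = 0.89
→ Q = 1330·(7.200 − 0.89)/(0.89 − 0.1800) = 11820 L/s.

11800 L/s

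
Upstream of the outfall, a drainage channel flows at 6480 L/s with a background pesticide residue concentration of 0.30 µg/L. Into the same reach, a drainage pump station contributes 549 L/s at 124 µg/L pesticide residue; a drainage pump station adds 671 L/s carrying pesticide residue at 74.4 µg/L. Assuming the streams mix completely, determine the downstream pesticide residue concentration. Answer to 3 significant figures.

15.6 µg/L

Conservation of mass: C = (6480·0.3000 + 549.0·124.0 + 671.0·74.40) / 7700 = 119900/7700 = 15.58 µg/L.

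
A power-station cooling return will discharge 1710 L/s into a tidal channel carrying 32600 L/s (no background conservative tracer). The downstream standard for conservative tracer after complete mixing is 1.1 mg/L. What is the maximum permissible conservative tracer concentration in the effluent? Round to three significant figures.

22.1 mg/L

At the limit, (Qr·Cr + Qe·Cₑ)/(Qr + Qe) = 1.1:
Cₑ = (34310·1.1 − 32600·0) / 1710 = 22.07 mg/L.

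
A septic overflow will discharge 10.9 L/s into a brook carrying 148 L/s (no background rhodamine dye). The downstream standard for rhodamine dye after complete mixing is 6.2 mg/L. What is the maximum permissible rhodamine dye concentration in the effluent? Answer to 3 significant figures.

At the limit, (Qr·Cr + Qe·Cₑ)/(Qr + Qe) = 6.2:
Cₑ = (158.9·6.2 − 148.0·0) / 10.90 = 90.38 mg/L.

90.4 mg/L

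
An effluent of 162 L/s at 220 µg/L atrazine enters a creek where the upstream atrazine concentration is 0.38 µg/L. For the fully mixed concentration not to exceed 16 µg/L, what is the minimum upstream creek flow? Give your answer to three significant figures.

2120 L/s

Set C_mix = 16: (Q·0.3800 + 162.0·220.0) / (Q + 162.0) = 16
→ Q = 162.0·(220.0 − 16)/(16 − 0.3800) = 2116 L/s.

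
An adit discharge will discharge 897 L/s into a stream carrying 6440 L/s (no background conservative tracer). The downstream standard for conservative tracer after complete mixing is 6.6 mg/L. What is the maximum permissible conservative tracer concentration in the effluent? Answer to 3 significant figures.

At the limit, (Qr·Cr + Qe·Cₑ)/(Qr + Qe) = 6.6:
Cₑ = (7337·6.6 − 6440·0) / 897.0 = 53.98 mg/L.

54.0 mg/L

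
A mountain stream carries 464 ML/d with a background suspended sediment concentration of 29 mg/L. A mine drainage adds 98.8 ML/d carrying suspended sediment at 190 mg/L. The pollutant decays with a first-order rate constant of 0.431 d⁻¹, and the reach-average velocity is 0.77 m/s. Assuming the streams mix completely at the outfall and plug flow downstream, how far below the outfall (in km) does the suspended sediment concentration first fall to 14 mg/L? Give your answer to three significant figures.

217 km

Mass balance: C = (464.0·29.00 + 98.80·190.0) / 562.8 = 32230/562.8 = 57.26 mg/L.
Set 57.26·exp(−k·t) = 14 → t = ln(57.26/14)/k = 282400 s = 78.44 h.
Distance = v·t = 0.77·282400 = 217400 m = 217.4 km.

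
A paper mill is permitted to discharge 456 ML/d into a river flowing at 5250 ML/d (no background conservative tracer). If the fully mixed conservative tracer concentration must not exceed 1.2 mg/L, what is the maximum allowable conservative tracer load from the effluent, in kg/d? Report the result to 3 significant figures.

6850 kg/d

Mass balance at the limit: 5250·0 + 456.0·Cₑ = 5706·1.2 → Cₑ = 15.02 mg/L.
456.0 ML/d = 5.278 m³/s. Load = 5.278 m³/s × 15.02 g/m³ × 86 400 s/d = 6847 kg/d.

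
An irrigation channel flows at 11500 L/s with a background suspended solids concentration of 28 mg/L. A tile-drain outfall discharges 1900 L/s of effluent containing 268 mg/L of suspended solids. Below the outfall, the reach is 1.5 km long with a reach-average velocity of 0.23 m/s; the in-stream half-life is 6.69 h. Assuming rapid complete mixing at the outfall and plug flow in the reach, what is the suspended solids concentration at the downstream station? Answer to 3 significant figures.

Conservation of mass: C = (11500·28.00 + 1900·268.0) / 13400 = 831200/13400 = 62.03 mg/L.
Travel time t = 1.5·1000 / 0.23 = 6522 s = 1.812 h.
Half-life 6.69 h → k = ln 2 / 6.69 = 0.1036 h⁻¹ = 2.487 d⁻¹.
First-order decay: C = 62.03·exp(−k·t) = 62.03·0.8289 = 51.41 mg/L.

51.4 mg/L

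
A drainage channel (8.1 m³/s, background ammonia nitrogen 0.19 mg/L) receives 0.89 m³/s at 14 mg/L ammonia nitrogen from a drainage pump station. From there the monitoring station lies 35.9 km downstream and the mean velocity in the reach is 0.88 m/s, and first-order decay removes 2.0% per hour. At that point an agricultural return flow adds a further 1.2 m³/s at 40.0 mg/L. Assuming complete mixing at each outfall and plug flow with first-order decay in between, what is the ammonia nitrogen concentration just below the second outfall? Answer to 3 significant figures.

Conservation of mass: C = (8.100·0.1900 + 0.8900·14.00) / 8.990 = 14.00/8.990 = 1.557 mg/L; combined flow 8.990 m³/s.
Travel time t = 35.9·1000 / 0.88 = 40800 s = 11.33 h.
2.0%/h lost → k = −ln(1 − 0.02) = 0.02020 h⁻¹.
After decay, C = 1.557 × e^(−kt) = 1.557 × 0.7954 = 1.239 mg/L.
Second outfall: C = (8.990·1.239 + 1.200·40.00)/10.19 = 5.803 mg/L.

5.80 mg/L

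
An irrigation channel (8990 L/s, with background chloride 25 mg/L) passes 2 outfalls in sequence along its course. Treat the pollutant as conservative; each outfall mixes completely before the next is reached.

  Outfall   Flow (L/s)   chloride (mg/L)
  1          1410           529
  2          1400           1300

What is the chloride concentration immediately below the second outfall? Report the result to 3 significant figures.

Outfall 1: combined Q = 10400 L/s; C = (8990·25.00 + 1410·529.0)/10400 = 93.33 mg/L.
Outfall 2: combined Q = 11800 L/s; C = (10400·93.33 + 1400·1300)/11800 = 236.5 mg/L.

236 mg/L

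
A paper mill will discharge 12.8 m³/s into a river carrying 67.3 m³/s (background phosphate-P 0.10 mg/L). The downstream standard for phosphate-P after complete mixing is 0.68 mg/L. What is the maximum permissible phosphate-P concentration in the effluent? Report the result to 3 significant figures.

At the limit, (Qr·Cr + Qe·Cₑ)/(Qr + Qe) = 0.68:
Cₑ = (80.10·0.68 − 67.30·0.1000) / 12.80 = 3.730 mg/L.

3.73 mg/L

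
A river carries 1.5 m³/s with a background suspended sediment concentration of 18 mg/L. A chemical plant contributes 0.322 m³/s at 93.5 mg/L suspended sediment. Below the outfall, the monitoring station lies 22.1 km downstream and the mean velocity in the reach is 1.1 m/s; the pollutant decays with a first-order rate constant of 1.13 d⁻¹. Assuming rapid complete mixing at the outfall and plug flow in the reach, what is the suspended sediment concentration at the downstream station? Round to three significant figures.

Flow-weighted average: C = (1.500·18.00 + 0.3220·93.50) / 1.822 = 57.11/1.822 = 31.34 mg/L.
Travel time t = 22.1·1000 / 1.1 = 20090 s = 5.581 h.
First-order decay: C = 31.34·exp(−k·t) = 31.34·0.7689 = 24.10 mg/L.

24.1 mg/L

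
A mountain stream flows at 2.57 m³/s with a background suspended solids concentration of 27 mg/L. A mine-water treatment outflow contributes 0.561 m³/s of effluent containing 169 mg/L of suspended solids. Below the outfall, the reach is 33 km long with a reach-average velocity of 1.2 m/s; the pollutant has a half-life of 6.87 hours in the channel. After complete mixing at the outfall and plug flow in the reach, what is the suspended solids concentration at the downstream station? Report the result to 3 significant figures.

After mixing, C = (2.570·27.00 + 0.5610·169.0) / 3.131 = 164.2/3.131 = 52.44 mg/L.
Travel time t = 33·1000 / 1.2 = 27500 s = 7.639 h.
Half-life 6.87 h → k = ln 2 / 6.87 = 0.1009 h⁻¹ = 2.421 d⁻¹.
Applying C = C₀e^(−kt): 52.44 × 0.4627 = 24.26 mg/L.

24.3 mg/L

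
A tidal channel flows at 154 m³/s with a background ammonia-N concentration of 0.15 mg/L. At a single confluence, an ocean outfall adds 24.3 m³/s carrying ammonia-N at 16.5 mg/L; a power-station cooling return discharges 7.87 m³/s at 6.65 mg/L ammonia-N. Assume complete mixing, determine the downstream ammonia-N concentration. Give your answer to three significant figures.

2.56 mg/L

Conservation of mass: C = (154.0·0.1500 + 24.30·16.50 + 7.870·6.650) / 186.2 = 476.4/186.2 = 2.559 mg/L.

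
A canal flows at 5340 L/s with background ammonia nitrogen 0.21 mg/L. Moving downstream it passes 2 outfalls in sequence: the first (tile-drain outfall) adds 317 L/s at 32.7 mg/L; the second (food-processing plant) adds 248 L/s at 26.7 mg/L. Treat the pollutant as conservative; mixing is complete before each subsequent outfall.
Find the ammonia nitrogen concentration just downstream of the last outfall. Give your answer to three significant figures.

Outfall 1: combined Q = 5657 L/s; C = (5340·0.2100 + 317.0·32.70)/5657 = 2.031 mg/L.
Outfall 2: combined Q = 5905 L/s; C = (5657·2.031 + 248.0·26.70)/5905 = 3.067 mg/L.

3.07 mg/L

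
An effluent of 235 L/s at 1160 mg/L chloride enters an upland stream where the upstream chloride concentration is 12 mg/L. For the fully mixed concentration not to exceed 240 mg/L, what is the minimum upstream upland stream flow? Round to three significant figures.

Set C_mix = 240: (Q·12.00 + 235.0·1160) / (Q + 235.0) = 240
→ Q = 235.0·(1160 − 240)/(240 − 12.00) = 948.2 L/s.

948 L/s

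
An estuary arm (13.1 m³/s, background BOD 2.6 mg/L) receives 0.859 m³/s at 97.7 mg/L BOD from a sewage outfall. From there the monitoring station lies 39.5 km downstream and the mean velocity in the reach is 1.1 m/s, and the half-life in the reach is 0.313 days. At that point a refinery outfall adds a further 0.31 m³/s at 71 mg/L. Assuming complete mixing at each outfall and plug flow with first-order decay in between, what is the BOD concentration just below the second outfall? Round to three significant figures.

4.84 mg/L

Mass balance: C = (13.10·2.600 + 0.8590·97.70) / 13.96 = 118.0/13.96 = 8.452 mg/L; combined flow 13.96 m³/s.
Travel time t = 39.5·1000 / 1.1 = 35910 s = 9.975 h.
Half-life 0.313 d → k = ln 2 / 0.313 = 2.215 d⁻¹.
After decay, C = 8.452 × e^(−kt) = 8.452 × 0.3984 = 3.367 mg/L.
Second outfall: C = (13.96·3.367 + 0.3100·71.00)/14.27 = 4.836 mg/L.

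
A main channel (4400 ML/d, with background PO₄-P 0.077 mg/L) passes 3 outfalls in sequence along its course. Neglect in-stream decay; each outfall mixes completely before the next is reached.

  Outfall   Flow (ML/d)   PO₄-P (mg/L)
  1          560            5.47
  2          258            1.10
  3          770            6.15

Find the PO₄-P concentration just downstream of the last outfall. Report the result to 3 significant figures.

Outfall 1: combined Q = 4960 ML/d; C = (4400·0.07700 + 560.0·5.470)/4960 = 0.6859 mg/L.
Outfall 2: combined Q = 5218 ML/d; C = (4960·0.6859 + 258.0·1.100)/5218 = 0.7064 mg/L.
Outfall 3: combined Q = 5988 ML/d; C = (5218·0.7064 + 770.0·6.150)/5988 = 1.406 mg/L.

1.41 mg/L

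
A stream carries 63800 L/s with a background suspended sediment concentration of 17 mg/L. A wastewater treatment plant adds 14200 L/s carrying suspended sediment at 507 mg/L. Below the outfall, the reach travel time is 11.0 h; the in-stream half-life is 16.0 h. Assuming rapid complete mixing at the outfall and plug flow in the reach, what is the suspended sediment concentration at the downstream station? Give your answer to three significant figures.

Conservation of mass: C = (63800·17.00 + 14200·507.0) / 78000 = 8284000/78000 = 106.2 mg/L.
Half-life 16.0 h → k = ln 2 / 16.0 = 0.04332 h⁻¹ = 1.040 d⁻¹.
Decay over the reach: 106.2·exp(−kt) = 106.2·0.6209 = 65.95 mg/L.

65.9 mg/L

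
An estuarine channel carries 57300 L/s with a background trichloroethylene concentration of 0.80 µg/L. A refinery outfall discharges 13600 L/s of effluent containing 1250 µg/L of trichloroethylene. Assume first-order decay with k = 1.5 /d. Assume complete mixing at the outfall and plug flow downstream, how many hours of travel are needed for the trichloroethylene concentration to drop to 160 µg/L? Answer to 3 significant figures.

Conservation of mass: C = (57300·0.8000 + 13600·1250) / 70900 = 17050000/70900 = 240.4 µg/L.
240.4·exp(−k·t) = 160 → t = ln(240.4/160)/k = 23460 s = 6.515 h.

6.52 h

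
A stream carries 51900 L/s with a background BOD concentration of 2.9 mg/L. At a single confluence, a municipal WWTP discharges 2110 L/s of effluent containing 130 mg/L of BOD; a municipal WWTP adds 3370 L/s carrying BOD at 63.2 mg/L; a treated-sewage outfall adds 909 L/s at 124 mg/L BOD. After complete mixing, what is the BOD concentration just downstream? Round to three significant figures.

Conservation of mass: C = (51900·2.900 + 2110·130.0 + 3370·63.20 + 909.0·124.0) / 58290 = 750500/58290 = 12.88 mg/L.

12.9 mg/L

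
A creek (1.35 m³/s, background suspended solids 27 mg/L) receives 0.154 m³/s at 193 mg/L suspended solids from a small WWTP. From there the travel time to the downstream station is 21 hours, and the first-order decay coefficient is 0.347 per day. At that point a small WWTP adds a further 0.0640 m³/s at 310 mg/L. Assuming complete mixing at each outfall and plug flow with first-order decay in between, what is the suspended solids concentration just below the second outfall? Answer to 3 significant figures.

43.8 mg/L

Mass balance: C = (1.350·27.00 + 0.1540·193.0) / 1.504 = 66.17/1.504 = 44.00 mg/L; combined flow 1.504 m³/s.
After decay, C = 44.00 × e^(−kt) = 44.00 × 0.7381 = 32.48 mg/L.
At the second outfall, C = (1.504·32.48 + 0.06400·310.0) / (1.504 + 0.06400) = 43.80 mg/L.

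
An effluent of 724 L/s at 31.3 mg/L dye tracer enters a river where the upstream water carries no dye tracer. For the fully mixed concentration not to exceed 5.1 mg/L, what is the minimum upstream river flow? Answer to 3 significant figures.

3720 L/s

Set C_mix = 5.1: (Q·0 + 724.0·31.30) / (Q + 724.0) = 5.1
→ Q = 724.0·(31.30 − 5.1)/(5.1 − 0) = 3719 L/s.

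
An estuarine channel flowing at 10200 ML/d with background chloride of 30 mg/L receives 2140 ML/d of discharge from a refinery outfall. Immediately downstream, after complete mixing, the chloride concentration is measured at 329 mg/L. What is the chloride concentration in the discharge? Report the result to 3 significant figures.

1750 mg/L

Mass balance: 10200·30.00 + 2140·Cₑ = 12340·329.0
→ Cₑ = (12340·329.0 − 10200·30.00) / 2140 = 1754 mg/L.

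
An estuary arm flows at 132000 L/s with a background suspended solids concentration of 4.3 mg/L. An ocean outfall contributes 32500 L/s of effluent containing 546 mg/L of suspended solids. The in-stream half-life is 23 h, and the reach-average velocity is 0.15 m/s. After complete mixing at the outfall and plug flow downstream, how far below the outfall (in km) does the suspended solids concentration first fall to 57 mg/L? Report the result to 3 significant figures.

Flow-weighted average: C = (132000·4.300 + 32500·546.0) / 164500 = 18310000/164500 = 111.3 mg/L.
Half-life 23 h → k = ln 2 / 23 = 0.03014 h⁻¹ = 0.7233 d⁻¹.
Set 111.3·exp(−k·t) = 57 → t = ln(111.3/57)/k = 79960 s = 22.21 h.
Distance = v·t = 0.15·79960 = 11990 m = 11.99 km.

12.0 km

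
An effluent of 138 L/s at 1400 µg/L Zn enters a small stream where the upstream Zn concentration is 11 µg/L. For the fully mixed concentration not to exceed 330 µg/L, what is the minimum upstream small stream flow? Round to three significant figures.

463 L/s

Set C_mix = 330: (Q·11.00 + 138.0·1400) / (Q + 138.0) = 330
→ Q = 138.0·(1400 − 330)/(330 − 11.00) = 462.9 L/s.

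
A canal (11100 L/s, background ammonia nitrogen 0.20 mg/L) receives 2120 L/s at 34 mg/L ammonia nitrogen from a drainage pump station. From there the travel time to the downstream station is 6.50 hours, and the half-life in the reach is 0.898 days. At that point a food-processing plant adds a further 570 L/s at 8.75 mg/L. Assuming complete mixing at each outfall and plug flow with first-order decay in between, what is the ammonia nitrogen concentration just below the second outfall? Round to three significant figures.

After mixing, C = (11100·0.2000 + 2120·34.00) / 13220 = 74300/13220 = 5.620 mg/L; combined flow 13220 L/s.
Half-life 0.898 d → k = ln 2 / 0.898 = 0.7719 d⁻¹.
Applying C = C₀e^(−kt): 5.620 × 0.8114 = 4.560 mg/L.
At the second outfall, C = (13220·4.560 + 570.0·8.750) / (13220 + 570.0) = 4.733 mg/L.

4.73 mg/L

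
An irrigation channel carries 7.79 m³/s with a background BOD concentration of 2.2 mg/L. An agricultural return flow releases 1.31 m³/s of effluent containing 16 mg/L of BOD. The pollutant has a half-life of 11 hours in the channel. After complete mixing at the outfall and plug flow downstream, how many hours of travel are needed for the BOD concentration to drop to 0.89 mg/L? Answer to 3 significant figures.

Mixed concentration C = ΣQC/ΣQ = (7.790·2.200 + 1.310·16.00) / 9.100 = 38.10/9.100 = 4.187 mg/L.
Half-life 11 h → k = ln 2 / 11 = 0.06301 h⁻¹ = 1.512 d⁻¹.
4.187·exp(−k·t) = 0.89 → t = ln(4.187/0.89)/k = 88460 s = 24.57 h.

24.6 h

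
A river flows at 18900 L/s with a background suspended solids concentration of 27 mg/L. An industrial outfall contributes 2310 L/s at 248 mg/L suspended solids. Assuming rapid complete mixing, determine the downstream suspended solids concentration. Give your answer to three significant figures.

Conservation of mass: C = (18900·27.00 + 2310·248.0) / 21210 = 1083000/21210 = 51.07 mg/L.

51.1 mg/L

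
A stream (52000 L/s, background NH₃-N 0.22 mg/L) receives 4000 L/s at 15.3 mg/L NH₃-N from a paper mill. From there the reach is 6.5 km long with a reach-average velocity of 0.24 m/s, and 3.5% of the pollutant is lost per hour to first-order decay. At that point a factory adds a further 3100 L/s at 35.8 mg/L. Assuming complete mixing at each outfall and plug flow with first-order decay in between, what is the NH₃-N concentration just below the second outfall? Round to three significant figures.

2.82 mg/L

After mixing, C = (52000·0.2200 + 4000·15.30) / 56000 = 72640/56000 = 1.297 mg/L; combined flow 56000 L/s.
Travel time t = 6.5·1000 / 0.24 = 27080 s = 7.523 h.
3.5%/h lost → k = −ln(1 − 0.035) = 0.03563 h⁻¹.
First-order decay: C = 1.297·exp(−k·t) = 1.297·0.7649 = 0.9922 mg/L.
At the second outfall, C = (56000·0.9922 + 3100·35.80) / (56000 + 3100) = 2.818 mg/L.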